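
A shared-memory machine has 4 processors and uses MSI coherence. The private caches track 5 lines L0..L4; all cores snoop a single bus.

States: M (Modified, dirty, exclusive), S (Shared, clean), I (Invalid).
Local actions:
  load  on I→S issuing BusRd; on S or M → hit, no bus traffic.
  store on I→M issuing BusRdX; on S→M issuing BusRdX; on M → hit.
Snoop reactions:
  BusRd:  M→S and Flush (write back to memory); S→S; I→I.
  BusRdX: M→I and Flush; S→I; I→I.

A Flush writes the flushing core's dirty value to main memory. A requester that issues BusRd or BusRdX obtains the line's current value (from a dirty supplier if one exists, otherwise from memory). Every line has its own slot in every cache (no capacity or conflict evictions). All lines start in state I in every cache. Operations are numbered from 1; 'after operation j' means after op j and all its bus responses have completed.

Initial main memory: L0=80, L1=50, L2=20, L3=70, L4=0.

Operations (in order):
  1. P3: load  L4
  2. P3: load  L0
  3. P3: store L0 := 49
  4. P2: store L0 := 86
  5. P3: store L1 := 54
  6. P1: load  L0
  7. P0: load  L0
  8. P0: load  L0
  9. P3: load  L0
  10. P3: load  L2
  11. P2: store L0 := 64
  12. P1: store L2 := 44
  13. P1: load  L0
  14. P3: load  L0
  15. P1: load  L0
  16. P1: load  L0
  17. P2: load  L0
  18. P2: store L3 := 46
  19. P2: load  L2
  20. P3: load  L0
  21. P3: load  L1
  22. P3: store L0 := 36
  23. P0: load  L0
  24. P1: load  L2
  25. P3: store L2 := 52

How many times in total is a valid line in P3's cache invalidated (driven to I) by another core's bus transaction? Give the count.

invalidations = 3

[1] P3: load  L4 | P0:I, P1:I, P2:I, P3:S(0) | bus: BusRd
[2] P3: load  L0 | P0:I, P1:I, P2:I, P3:S(80) | bus: BusRd
[3] P3: store L0 := 49 | P0:I, P1:I, P2:I, P3:M(49) | bus: BusRdX
[4] P2: store L0 := 86 | P0:I, P1:I, P2:M(86), P3:I | bus: BusRdX,Flush
[5] P3: store L1 := 54 | P0:I, P1:I, P2:I, P3:M(54) | bus: BusRdX
[6] P1: load  L0 | P0:I, P1:S(86), P2:S(86), P3:I | bus: BusRd,Flush
[7] P0: load  L0 | P0:S(86), P1:S(86), P2:S(86), P3:I | bus: BusRd
[8] P0: load  L0 | P0:S(86), P1:S(86), P2:S(86), P3:I | bus: none
[9] P3: load  L0 | P0:S(86), P1:S(86), P2:S(86), P3:S(86) | bus: BusRd
[10] P3: load  L2 | P0:I, P1:I, P2:I, P3:S(20) | bus: BusRd
[11] P2: store L0 := 64 | P0:I, P1:I, P2:M(64), P3:I | bus: BusRdX
[12] P1: store L2 := 44 | P0:I, P1:M(44), P2:I, P3:I | bus: BusRdX
[13] P1: load  L0 | P0:I, P1:S(64), P2:S(64), P3:I | bus: BusRd,Flush
[14] P3: load  L0 | P0:I, P1:S(64), P2:S(64), P3:S(64) | bus: BusRd
[15] P1: load  L0 | P0:I, P1:S(64), P2:S(64), P3:S(64) | bus: none
[16] P1: load  L0 | P0:I, P1:S(64), P2:S(64), P3:S(64) | bus: none
[17] P2: load  L0 | P0:I, P1:S(64), P2:S(64), P3:S(64) | bus: none
[18] P2: store L3 := 46 | P0:I, P1:I, P2:M(46), P3:I | bus: BusRdX
[19] P2: load  L2 | P0:I, P1:S(44), P2:S(44), P3:I | bus: BusRd,Flush
[20] P3: load  L0 | P0:I, P1:S(64), P2:S(64), P3:S(64) | bus: none
[21] P3: load  L1 | P0:I, P1:I, P2:I, P3:M(54) | bus: none
[22] P3: store L0 := 36 | P0:I, P1:I, P2:I, P3:M(36) | bus: BusRdX
[23] P0: load  L0 | P0:S(36), P1:I, P2:I, P3:S(36) | bus: BusRd,Flush
[24] P1: load  L2 | P0:I, P1:S(44), P2:S(44), P3:I | bus: none
[25] P3: store L2 := 52 | P0:I, P1:I, P2:I, P3:M(52) | bus: BusRdX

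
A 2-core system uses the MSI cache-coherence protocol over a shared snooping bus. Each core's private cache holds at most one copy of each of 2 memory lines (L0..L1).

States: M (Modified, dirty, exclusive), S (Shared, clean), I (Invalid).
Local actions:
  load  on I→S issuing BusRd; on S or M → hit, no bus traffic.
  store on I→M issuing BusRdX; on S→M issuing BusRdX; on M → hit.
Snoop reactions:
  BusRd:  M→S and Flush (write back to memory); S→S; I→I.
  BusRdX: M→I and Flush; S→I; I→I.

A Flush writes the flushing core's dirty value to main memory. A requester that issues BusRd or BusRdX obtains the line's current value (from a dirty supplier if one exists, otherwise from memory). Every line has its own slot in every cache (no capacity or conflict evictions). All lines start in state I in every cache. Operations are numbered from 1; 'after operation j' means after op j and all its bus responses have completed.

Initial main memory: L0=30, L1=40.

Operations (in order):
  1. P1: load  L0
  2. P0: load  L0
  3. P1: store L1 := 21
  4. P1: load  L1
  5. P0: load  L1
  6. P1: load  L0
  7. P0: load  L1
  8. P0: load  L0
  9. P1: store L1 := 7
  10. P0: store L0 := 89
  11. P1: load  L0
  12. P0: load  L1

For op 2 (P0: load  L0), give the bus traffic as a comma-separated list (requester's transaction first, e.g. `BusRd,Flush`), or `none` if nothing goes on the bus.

  op1 P1: load  L0 → I/S on L0; bus BusRd; mem=30
  op2 P0: load  L0 → S/S on L0; bus BusRd; mem=30
  op3 P1: store L1 := 21 → I/M on L1; bus BusRdX; mem=40
  op4 P1: load  L1 → I/M on L1; bus (none); mem=40
  op5 P0: load  L1 → S/S on L1; bus BusRd Flush; mem=21
  op6 P1: load  L0 → S/S on L0; bus (none); mem=30
  op7 P0: load  L1 → S/S on L1; bus (none); mem=21
  op8 P0: load  L0 → S/S on L0; bus (none); mem=30
  op9 P1: store L1 := 7 → I/M on L1; bus BusRdX; mem=21
  op10 P0: store L0 := 89 → M/I on L0; bus BusRdX; mem=30
  op11 P1: load  L0 → S/S on L0; bus BusRd Flush; mem=89
  op12 P0: load  L1 → S/S on L1; bus BusRd Flush; mem=7

bus = BusRd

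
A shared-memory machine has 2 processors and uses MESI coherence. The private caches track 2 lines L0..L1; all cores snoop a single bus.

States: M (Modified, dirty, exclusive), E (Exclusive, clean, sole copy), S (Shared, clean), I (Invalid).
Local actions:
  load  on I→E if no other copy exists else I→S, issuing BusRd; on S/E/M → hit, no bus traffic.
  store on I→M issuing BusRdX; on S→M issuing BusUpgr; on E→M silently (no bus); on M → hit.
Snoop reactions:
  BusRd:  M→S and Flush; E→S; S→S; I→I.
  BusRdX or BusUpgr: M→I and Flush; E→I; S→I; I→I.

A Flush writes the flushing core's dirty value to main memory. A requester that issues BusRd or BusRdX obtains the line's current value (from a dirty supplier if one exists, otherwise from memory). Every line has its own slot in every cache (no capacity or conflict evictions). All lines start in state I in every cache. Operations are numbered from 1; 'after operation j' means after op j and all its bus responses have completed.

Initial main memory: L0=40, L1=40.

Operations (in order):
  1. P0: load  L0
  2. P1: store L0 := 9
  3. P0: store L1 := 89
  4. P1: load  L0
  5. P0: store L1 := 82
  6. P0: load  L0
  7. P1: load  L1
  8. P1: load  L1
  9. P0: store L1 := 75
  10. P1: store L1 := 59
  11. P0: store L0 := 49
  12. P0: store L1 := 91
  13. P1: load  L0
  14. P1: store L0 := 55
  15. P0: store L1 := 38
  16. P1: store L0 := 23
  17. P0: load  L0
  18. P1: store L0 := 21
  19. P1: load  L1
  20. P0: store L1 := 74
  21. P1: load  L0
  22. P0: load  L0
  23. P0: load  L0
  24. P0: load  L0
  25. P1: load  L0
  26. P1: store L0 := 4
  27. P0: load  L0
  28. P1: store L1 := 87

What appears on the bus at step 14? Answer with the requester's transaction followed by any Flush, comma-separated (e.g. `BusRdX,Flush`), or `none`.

bus = BusUpgr

[1] P0: load  L0 | P0:E(40), P1:I | bus: BusRd
[2] P1: store L0 := 9 | P0:I, P1:M(9) | bus: BusRdX
[3] P0: store L1 := 89 | P0:M(89), P1:I | bus: BusRdX
[4] P1: load  L0 | P0:I, P1:M(9) | bus: none
[5] P0: store L1 := 82 | P0:M(82), P1:I | bus: none
[6] P0: load  L0 | P0:S(9), P1:S(9) | bus: BusRd,Flush
[7] P1: load  L1 | P0:S(82), P1:S(82) | bus: BusRd,Flush
[8] P1: load  L1 | P0:S(82), P1:S(82) | bus: none
[9] P0: store L1 := 75 | P0:M(75), P1:I | bus: BusUpgr
[10] P1: store L1 := 59 | P0:I, P1:M(59) | bus: BusRdX,Flush
[11] P0: store L0 := 49 | P0:M(49), P1:I | bus: BusUpgr
[12] P0: store L1 := 91 | P0:M(91), P1:I | bus: BusRdX,Flush
[13] P1: load  L0 | P0:S(49), P1:S(49) | bus: BusRd,Flush
[14] P1: store L0 := 55 | P0:I, P1:M(55) | bus: BusUpgr
[15] P0: store L1 := 38 | P0:M(38), P1:I | bus: none
[16] P1: store L0 := 23 | P0:I, P1:M(23) | bus: none
[17] P0: load  L0 | P0:S(23), P1:S(23) | bus: BusRd,Flush
[18] P1: store L0 := 21 | P0:I, P1:M(21) | bus: BusUpgr
[19] P1: load  L1 | P0:S(38), P1:S(38) | bus: BusRd,Flush
[20] P0: store L1 := 74 | P0:M(74), P1:I | bus: BusUpgr
[21] P1: load  L0 | P0:I, P1:M(21) | bus: none
[22] P0: load  L0 | P0:S(21), P1:S(21) | bus: BusRd,Flush
[23] P0: load  L0 | P0:S(21), P1:S(21) | bus: none
[24] P0: load  L0 | P0:S(21), P1:S(21) | bus: none
[25] P1: load  L0 | P0:S(21), P1:S(21) | bus: none
[26] P1: store L0 := 4 | P0:I, P1:M(4) | bus: BusUpgr
[27] P0: load  L0 | P0:S(4), P1:S(4) | bus: BusRd,Flush
[28] P1: store L1 := 87 | P0:I, P1:M(87) | bus: BusRdX,Flush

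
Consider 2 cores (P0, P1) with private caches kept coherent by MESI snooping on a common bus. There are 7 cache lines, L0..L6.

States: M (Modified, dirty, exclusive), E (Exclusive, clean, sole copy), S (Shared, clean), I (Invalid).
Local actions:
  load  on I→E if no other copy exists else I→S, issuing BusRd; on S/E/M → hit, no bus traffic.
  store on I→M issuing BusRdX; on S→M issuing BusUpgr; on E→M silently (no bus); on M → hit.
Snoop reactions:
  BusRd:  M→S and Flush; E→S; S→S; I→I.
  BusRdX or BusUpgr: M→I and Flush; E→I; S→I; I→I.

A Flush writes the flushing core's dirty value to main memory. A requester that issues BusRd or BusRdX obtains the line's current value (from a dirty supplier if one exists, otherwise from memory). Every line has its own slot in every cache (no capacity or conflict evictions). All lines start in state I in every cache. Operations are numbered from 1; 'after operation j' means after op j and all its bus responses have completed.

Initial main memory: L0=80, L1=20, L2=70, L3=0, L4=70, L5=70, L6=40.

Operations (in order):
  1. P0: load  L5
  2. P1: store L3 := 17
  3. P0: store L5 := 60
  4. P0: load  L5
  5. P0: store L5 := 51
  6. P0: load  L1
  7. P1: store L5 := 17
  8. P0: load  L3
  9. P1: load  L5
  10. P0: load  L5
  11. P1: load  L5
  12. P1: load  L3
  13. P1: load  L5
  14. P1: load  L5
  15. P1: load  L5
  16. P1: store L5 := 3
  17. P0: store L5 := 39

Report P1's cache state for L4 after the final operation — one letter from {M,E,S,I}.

state = I

1. P0: load  L5  bus=[BusRd]  L5: P0=E P1=I  mem[L5]=70
2. P1: store L3 := 17  bus=[BusRdX]  L3: P0=I P1=M  mem[L3]=0
3. P0: store L5 := 60  bus=[-]  L5: P0=M P1=I  mem[L5]=70
4. P0: load  L5  bus=[-]  L5: P0=M P1=I  mem[L5]=70
5. P0: store L5 := 51  bus=[-]  L5: P0=M P1=I  mem[L5]=70
6. P0: load  L1  bus=[BusRd]  L1: P0=E P1=I  mem[L1]=20
7. P1: store L5 := 17  bus=[BusRdX,Flush]  L5: P0=I P1=M  mem[L5]=51
8. P0: load  L3  bus=[BusRd,Flush]  L3: P0=S P1=S  mem[L3]=17
9. P1: load  L5  bus=[-]  L5: P0=I P1=M  mem[L5]=51
10. P0: load  L5  bus=[BusRd,Flush]  L5: P0=S P1=S  mem[L5]=17
11. P1: load  L5  bus=[-]  L5: P0=S P1=S  mem[L5]=17
12. P1: load  L3  bus=[-]  L3: P0=S P1=S  mem[L3]=17
13. P1: load  L5  bus=[-]  L5: P0=S P1=S  mem[L5]=17
14. P1: load  L5  bus=[-]  L5: P0=S P1=S  mem[L5]=17
15. P1: load  L5  bus=[-]  L5: P0=S P1=S  mem[L5]=17
16. P1: store L5 := 3  bus=[BusUpgr]  L5: P0=I P1=M  mem[L5]=17
17. P0: store L5 := 39  bus=[BusRdX,Flush]  L5: P0=M P1=I  mem[L5]=3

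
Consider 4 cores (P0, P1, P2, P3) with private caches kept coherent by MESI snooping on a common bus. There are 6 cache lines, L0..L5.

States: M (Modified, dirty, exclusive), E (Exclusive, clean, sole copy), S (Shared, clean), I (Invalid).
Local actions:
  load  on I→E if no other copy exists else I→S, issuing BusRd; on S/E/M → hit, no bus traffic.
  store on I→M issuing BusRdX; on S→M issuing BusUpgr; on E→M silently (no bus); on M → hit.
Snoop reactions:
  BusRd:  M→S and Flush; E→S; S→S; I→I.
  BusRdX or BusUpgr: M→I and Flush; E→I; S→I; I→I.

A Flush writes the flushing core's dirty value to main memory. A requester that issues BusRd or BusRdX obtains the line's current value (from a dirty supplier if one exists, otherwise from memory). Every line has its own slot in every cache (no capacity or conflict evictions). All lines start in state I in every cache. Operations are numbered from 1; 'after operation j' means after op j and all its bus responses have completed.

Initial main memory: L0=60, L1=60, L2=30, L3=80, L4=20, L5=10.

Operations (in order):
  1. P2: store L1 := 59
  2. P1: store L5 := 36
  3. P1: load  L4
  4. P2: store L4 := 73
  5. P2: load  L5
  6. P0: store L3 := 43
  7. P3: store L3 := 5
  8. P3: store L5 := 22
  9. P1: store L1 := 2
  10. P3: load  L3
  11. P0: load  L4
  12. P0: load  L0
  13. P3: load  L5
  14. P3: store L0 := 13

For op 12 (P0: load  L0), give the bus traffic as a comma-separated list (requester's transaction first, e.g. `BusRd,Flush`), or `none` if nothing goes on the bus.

bus = BusRd

1. P2: store L1 := 59  bus=[BusRdX]  L1: P0=I P1=I P2=M P3=I  mem[L1]=60
2. P1: store L5 := 36  bus=[BusRdX]  L5: P0=I P1=M P2=I P3=I  mem[L5]=10
3. P1: load  L4  bus=[BusRd]  L4: P0=I P1=E P2=I P3=I  mem[L4]=20
4. P2: store L4 := 73  bus=[BusRdX]  L4: P0=I P1=I P2=M P3=I  mem[L4]=20
5. P2: load  L5  bus=[BusRd,Flush]  L5: P0=I P1=S P2=S P3=I  mem[L5]=36
6. P0: store L3 := 43  bus=[BusRdX]  L3: P0=M P1=I P2=I P3=I  mem[L3]=80
7. P3: store L3 := 5  bus=[BusRdX,Flush]  L3: P0=I P1=I P2=I P3=M  mem[L3]=43
8. P3: store L5 := 22  bus=[BusRdX]  L5: P0=I P1=I P2=I P3=M  mem[L5]=36
9. P1: store L1 := 2  bus=[BusRdX,Flush]  L1: P0=I P1=M P2=I P3=I  mem[L1]=59
10. P3: load  L3  bus=[-]  L3: P0=I P1=I P2=I P3=M  mem[L3]=43
11. P0: load  L4  bus=[BusRd,Flush]  L4: P0=S P1=I P2=S P3=I  mem[L4]=73
12. P0: load  L0  bus=[BusRd]  L0: P0=E P1=I P2=I P3=I  mem[L0]=60
13. P3: load  L5  bus=[-]  L5: P0=I P1=I P2=I P3=M  mem[L5]=36
14. P3: store L0 := 13  bus=[BusRdX]  L0: P0=I P1=I P2=I P3=M  mem[L0]=60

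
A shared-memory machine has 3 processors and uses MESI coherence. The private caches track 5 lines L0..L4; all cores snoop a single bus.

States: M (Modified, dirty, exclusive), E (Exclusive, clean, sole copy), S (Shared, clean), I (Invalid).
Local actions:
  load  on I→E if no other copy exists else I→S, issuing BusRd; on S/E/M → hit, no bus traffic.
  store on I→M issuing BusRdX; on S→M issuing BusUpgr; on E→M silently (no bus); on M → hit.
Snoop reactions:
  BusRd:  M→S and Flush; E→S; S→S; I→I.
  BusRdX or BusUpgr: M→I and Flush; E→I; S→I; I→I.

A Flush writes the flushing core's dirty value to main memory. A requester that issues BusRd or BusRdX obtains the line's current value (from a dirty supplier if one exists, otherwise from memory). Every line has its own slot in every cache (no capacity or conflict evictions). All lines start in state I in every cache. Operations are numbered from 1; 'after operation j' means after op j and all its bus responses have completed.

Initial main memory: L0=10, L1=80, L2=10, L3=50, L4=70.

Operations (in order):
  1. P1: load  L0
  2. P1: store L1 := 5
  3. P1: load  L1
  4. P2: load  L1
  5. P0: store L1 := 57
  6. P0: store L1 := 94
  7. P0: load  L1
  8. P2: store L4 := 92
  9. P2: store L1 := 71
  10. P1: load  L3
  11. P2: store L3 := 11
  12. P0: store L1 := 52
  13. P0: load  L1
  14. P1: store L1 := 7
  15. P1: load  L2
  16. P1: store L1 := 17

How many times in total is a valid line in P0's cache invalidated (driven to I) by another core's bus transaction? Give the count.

invalidations = 2

[1] P1: load  L0 | P0:I, P1:E(10), P2:I | bus: BusRd
[2] P1: store L1 := 5 | P0:I, P1:M(5), P2:I | bus: BusRdX
[3] P1: load  L1 | P0:I, P1:M(5), P2:I | bus: none
[4] P2: load  L1 | P0:I, P1:S(5), P2:S(5) | bus: BusRd,Flush
[5] P0: store L1 := 57 | P0:M(57), P1:I, P2:I | bus: BusRdX
[6] P0: store L1 := 94 | P0:M(94), P1:I, P2:I | bus: none
[7] P0: load  L1 | P0:M(94), P1:I, P2:I | bus: none
[8] P2: store L4 := 92 | P0:I, P1:I, P2:M(92) | bus: BusRdX
[9] P2: store L1 := 71 | P0:I, P1:I, P2:M(71) | bus: BusRdX,Flush
[10] P1: load  L3 | P0:I, P1:E(50), P2:I | bus: BusRd
[11] P2: store L3 := 11 | P0:I, P1:I, P2:M(11) | bus: BusRdX
[12] P0: store L1 := 52 | P0:M(52), P1:I, P2:I | bus: BusRdX,Flush
[13] P0: load  L1 | P0:M(52), P1:I, P2:I | bus: none
[14] P1: store L1 := 7 | P0:I, P1:M(7), P2:I | bus: BusRdX,Flush
[15] P1: load  L2 | P0:I, P1:E(10), P2:I | bus: BusRd
[16] P1: store L1 := 17 | P0:I, P1:M(17), P2:I | bus: none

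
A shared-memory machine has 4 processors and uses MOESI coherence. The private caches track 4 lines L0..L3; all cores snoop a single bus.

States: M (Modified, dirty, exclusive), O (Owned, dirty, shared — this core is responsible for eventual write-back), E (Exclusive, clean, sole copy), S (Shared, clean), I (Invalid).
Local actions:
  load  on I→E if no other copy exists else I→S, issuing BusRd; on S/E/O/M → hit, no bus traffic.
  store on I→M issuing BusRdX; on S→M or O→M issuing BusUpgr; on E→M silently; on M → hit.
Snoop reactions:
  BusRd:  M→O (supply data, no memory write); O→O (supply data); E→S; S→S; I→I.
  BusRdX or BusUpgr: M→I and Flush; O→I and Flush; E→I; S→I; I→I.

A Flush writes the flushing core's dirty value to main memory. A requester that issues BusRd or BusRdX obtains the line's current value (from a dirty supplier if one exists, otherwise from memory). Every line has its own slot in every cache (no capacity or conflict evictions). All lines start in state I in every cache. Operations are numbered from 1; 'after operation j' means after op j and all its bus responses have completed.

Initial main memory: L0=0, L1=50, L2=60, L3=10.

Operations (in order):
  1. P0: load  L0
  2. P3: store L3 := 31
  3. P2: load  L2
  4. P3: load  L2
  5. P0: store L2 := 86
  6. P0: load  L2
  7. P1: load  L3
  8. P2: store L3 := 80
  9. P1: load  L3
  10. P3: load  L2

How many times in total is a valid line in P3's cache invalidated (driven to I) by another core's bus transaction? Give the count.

  op1 P0: load  L0 → E/I/I/I on L0; bus BusRd; mem=0
  op2 P3: store L3 := 31 → I/I/I/M on L3; bus BusRdX; mem=10
  op3 P2: load  L2 → I/I/E/I on L2; bus BusRd; mem=60
  op4 P3: load  L2 → I/I/S/S on L2; bus BusRd; mem=60
  op5 P0: store L2 := 86 → M/I/I/I on L2; bus BusRdX; mem=60
  op6 P0: load  L2 → M/I/I/I on L2; bus (none); mem=60
  op7 P1: load  L3 → I/S/I/O on L3; bus BusRd; mem=10
  op8 P2: store L3 := 80 → I/I/M/I on L3; bus BusRdX Flush; mem=31
  op9 P1: load  L3 → I/S/O/I on L3; bus BusRd; mem=31
  op10 P3: load  L2 → O/I/I/S on L2; bus BusRd; mem=60

invalidations = 2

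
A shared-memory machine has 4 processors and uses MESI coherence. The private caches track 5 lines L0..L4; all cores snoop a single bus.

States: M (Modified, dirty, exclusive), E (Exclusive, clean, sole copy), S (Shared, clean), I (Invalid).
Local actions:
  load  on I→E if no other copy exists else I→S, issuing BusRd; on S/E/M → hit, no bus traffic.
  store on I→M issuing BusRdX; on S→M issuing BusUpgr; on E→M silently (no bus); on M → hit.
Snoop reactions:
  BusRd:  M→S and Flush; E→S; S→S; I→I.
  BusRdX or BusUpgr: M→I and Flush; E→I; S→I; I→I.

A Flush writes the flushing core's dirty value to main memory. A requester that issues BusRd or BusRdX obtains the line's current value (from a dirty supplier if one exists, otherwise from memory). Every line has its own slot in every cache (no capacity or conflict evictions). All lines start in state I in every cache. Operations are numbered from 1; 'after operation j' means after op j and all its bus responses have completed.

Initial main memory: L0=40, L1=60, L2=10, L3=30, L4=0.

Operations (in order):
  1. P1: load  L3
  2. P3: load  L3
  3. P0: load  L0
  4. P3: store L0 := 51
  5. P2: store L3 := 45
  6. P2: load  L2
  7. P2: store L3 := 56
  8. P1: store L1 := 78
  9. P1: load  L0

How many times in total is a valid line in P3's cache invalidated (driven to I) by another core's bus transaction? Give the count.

invalidations = 1

step 1: P1: load  L3  ⟶  IEII  (L3)  txn=BusRd  M[L3]=30
step 2: P3: load  L3  ⟶  ISIS  (L3)  txn=BusRd  M[L3]=30
step 3: P0: load  L0  ⟶  EIII  (L0)  txn=BusRd  M[L0]=40
step 4: P3: store L0 := 51  ⟶  IIIM  (L0)  txn=BusRdX  M[L0]=40
step 5: P2: store L3 := 45  ⟶  IIMI  (L3)  txn=BusRdX  M[L3]=30
step 6: P2: load  L2  ⟶  IIEI  (L2)  txn=BusRd  M[L2]=10
step 7: P2: store L3 := 56  ⟶  IIMI  (L3)  txn=∅  M[L3]=30
step 8: P1: store L1 := 78  ⟶  IMII  (L1)  txn=BusRdX  M[L1]=60
step 9: P1: load  L0  ⟶  ISIS  (L0)  txn=BusRd+Flush  M[L0]=51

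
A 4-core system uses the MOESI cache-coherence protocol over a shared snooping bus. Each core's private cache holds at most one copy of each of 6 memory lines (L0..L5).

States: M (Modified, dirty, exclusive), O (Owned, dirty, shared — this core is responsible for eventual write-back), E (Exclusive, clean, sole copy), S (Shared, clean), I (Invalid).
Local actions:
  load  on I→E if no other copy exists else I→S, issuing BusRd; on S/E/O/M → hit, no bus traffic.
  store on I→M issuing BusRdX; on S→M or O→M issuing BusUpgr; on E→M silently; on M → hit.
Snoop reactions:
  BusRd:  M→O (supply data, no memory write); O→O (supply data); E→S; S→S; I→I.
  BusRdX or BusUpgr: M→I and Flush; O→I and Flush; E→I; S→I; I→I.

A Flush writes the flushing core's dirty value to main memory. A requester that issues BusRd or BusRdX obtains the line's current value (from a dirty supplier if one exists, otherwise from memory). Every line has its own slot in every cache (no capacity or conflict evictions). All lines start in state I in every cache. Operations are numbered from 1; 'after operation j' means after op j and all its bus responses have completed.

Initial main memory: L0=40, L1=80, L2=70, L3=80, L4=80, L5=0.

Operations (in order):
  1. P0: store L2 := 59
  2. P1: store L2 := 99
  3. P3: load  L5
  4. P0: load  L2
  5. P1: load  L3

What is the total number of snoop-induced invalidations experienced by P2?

invalidations = 0

step 1: P0: store L2 := 59  ⟶  MIII  (L2)  txn=BusRdX  M[L2]=70
step 2: P1: store L2 := 99  ⟶  IMII  (L2)  txn=BusRdX+Flush  M[L2]=59
step 3: P3: load  L5  ⟶  IIIE  (L5)  txn=BusRd  M[L5]=0
step 4: P0: load  L2  ⟶  SOII  (L2)  txn=BusRd  M[L2]=59
step 5: P1: load  L3  ⟶  IEII  (L3)  txn=BusRd  M[L3]=80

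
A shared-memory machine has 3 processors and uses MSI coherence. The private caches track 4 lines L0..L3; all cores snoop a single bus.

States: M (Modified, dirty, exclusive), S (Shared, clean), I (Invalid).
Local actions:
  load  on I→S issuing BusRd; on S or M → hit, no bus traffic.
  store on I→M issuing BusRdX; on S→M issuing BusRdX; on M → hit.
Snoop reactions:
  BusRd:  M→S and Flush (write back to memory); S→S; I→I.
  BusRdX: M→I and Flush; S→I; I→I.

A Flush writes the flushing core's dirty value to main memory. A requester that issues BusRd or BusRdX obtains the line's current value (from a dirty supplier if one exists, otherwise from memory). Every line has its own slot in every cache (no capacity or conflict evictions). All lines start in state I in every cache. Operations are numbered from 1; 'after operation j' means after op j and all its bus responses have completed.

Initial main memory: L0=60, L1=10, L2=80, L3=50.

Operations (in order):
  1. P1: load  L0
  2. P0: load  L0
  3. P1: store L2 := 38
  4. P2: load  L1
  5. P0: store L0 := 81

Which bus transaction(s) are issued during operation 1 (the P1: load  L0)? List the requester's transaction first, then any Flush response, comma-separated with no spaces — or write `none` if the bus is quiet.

step 1: P1: load  L0  ⟶  ISI  (L0)  txn=BusRd  M[L0]=60
step 2: P0: load  L0  ⟶  SSI  (L0)  txn=BusRd  M[L0]=60
step 3: P1: store L2 := 38  ⟶  IMI  (L2)  txn=BusRdX  M[L2]=80
step 4: P2: load  L1  ⟶  IIS  (L1)  txn=BusRd  M[L1]=10
step 5: P0: store L0 := 81  ⟶  MII  (L0)  txn=BusRdX  M[L0]=60

bus = BusRd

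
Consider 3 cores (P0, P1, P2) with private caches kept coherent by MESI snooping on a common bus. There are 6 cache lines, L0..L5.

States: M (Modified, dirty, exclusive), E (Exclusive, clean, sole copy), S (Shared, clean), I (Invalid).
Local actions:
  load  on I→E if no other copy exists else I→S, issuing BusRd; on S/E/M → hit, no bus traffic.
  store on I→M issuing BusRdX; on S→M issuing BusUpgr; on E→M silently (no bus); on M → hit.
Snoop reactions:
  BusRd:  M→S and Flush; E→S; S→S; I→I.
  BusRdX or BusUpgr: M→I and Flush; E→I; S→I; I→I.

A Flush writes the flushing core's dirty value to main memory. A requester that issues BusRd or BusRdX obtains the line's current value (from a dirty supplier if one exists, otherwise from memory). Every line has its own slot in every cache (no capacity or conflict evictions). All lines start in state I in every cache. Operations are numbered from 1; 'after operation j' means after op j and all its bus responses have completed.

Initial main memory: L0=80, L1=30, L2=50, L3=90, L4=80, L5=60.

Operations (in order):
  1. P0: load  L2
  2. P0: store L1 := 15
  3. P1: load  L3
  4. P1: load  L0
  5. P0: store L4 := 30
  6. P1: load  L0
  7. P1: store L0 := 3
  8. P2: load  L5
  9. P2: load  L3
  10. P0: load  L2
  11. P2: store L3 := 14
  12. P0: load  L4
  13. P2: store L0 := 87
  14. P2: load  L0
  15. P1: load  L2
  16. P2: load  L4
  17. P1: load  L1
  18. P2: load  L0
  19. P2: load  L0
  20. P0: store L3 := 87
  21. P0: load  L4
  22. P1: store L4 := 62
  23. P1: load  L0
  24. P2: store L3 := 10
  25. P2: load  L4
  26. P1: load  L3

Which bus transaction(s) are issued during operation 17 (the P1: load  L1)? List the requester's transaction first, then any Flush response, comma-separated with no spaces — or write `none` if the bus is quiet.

bus = BusRd,Flush

[1] P0: load  L2 | P0:E(50), P1:I, P2:I | bus: BusRd
[2] P0: store L1 := 15 | P0:M(15), P1:I, P2:I | bus: BusRdX
[3] P1: load  L3 | P0:I, P1:E(90), P2:I | bus: BusRd
[4] P1: load  L0 | P0:I, P1:E(80), P2:I | bus: BusRd
[5] P0: store L4 := 30 | P0:M(30), P1:I, P2:I | bus: BusRdX
[6] P1: load  L0 | P0:I, P1:E(80), P2:I | bus: none
[7] P1: store L0 := 3 | P0:I, P1:M(3), P2:I | bus: none
[8] P2: load  L5 | P0:I, P1:I, P2:E(60) | bus: BusRd
[9] P2: load  L3 | P0:I, P1:S(90), P2:S(90) | bus: BusRd
[10] P0: load  L2 | P0:E(50), P1:I, P2:I | bus: none
[11] P2: store L3 := 14 | P0:I, P1:I, P2:M(14) | bus: BusUpgr
[12] P0: load  L4 | P0:M(30), P1:I, P2:I | bus: none
[13] P2: store L0 := 87 | P0:I, P1:I, P2:M(87) | bus: BusRdX,Flush
[14] P2: load  L0 | P0:I, P1:I, P2:M(87) | bus: none
[15] P1: load  L2 | P0:S(50), P1:S(50), P2:I | bus: BusRd
[16] P2: load  L4 | P0:S(30), P1:I, P2:S(30) | bus: BusRd,Flush
[17] P1: load  L1 | P0:S(15), P1:S(15), P2:I | bus: BusRd,Flush
[18] P2: load  L0 | P0:I, P1:I, P2:M(87) | bus: none
[19] P2: load  L0 | P0:I, P1:I, P2:M(87) | bus: none
[20] P0: store L3 := 87 | P0:M(87), P1:I, P2:I | bus: BusRdX,Flush
[21] P0: load  L4 | P0:S(30), P1:I, P2:S(30) | bus: none
[22] P1: store L4 := 62 | P0:I, P1:M(62), P2:I | bus: BusRdX
[23] P1: load  L0 | P0:I, P1:S(87), P2:S(87) | bus: BusRd,Flush
[24] P2: store L3 := 10 | P0:I, P1:I, P2:M(10) | bus: BusRdX,Flush
[25] P2: load  L4 | P0:I, P1:S(62), P2:S(62) | bus: BusRd,Flush
[26] P1: load  L3 | P0:I, P1:S(10), P2:S(10) | bus: BusRd,Flush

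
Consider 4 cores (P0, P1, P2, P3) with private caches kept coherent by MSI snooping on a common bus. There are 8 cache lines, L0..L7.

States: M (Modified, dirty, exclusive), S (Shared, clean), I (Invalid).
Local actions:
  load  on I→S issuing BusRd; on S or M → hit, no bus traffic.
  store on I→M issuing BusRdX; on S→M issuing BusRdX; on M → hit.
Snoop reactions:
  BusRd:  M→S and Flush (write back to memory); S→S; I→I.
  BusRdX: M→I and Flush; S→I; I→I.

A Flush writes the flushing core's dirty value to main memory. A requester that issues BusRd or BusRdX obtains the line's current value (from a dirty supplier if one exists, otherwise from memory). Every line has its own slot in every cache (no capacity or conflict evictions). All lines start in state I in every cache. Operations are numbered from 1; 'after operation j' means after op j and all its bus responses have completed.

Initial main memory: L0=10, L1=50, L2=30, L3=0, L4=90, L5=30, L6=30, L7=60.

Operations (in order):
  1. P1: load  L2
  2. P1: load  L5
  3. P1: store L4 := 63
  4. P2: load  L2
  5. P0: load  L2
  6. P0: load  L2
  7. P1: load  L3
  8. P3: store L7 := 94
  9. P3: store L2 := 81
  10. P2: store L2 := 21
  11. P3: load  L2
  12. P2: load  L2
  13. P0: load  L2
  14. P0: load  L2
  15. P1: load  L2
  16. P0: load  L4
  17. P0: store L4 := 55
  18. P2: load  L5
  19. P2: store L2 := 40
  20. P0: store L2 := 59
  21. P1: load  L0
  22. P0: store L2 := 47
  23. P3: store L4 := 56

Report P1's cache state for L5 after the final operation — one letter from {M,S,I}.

state = S

[1] P1: load  L2 | P0:I, P1:S(30), P2:I, P3:I | bus: BusRd
[2] P1: load  L5 | P0:I, P1:S(30), P2:I, P3:I | bus: BusRd
[3] P1: store L4 := 63 | P0:I, P1:M(63), P2:I, P3:I | bus: BusRdX
[4] P2: load  L2 | P0:I, P1:S(30), P2:S(30), P3:I | bus: BusRd
[5] P0: load  L2 | P0:S(30), P1:S(30), P2:S(30), P3:I | bus: BusRd
[6] P0: load  L2 | P0:S(30), P1:S(30), P2:S(30), P3:I | bus: none
[7] P1: load  L3 | P0:I, P1:S(0), P2:I, P3:I | bus: BusRd
[8] P3: store L7 := 94 | P0:I, P1:I, P2:I, P3:M(94) | bus: BusRdX
[9] P3: store L2 := 81 | P0:I, P1:I, P2:I, P3:M(81) | bus: BusRdX
[10] P2: store L2 := 21 | P0:I, P1:I, P2:M(21), P3:I | bus: BusRdX,Flush
[11] P3: load  L2 | P0:I, P1:I, P2:S(21), P3:S(21) | bus: BusRd,Flush
[12] P2: load  L2 | P0:I, P1:I, P2:S(21), P3:S(21) | bus: none
[13] P0: load  L2 | P0:S(21), P1:I, P2:S(21), P3:S(21) | bus: BusRd
[14] P0: load  L2 | P0:S(21), P1:I, P2:S(21), P3:S(21) | bus: none
[15] P1: load  L2 | P0:S(21), P1:S(21), P2:S(21), P3:S(21) | bus: BusRd
[16] P0: load  L4 | P0:S(63), P1:S(63), P2:I, P3:I | bus: BusRd,Flush
[17] P0: store L4 := 55 | P0:M(55), P1:I, P2:I, P3:I | bus: BusRdX
[18] P2: load  L5 | P0:I, P1:S(30), P2:S(30), P3:I | bus: BusRd
[19] P2: store L2 := 40 | P0:I, P1:I, P2:M(40), P3:I | bus: BusRdX
[20] P0: store L2 := 59 | P0:M(59), P1:I, P2:I, P3:I | bus: BusRdX,Flush
[21] P1: load  L0 | P0:I, P1:S(10), P2:I, P3:I | bus: BusRd
[22] P0: store L2 := 47 | P0:M(47), P1:I, P2:I, P3:I | bus: none
[23] P3: store L4 := 56 | P0:I, P1:I, P2:I, P3:M(56) | bus: BusRdX,Flush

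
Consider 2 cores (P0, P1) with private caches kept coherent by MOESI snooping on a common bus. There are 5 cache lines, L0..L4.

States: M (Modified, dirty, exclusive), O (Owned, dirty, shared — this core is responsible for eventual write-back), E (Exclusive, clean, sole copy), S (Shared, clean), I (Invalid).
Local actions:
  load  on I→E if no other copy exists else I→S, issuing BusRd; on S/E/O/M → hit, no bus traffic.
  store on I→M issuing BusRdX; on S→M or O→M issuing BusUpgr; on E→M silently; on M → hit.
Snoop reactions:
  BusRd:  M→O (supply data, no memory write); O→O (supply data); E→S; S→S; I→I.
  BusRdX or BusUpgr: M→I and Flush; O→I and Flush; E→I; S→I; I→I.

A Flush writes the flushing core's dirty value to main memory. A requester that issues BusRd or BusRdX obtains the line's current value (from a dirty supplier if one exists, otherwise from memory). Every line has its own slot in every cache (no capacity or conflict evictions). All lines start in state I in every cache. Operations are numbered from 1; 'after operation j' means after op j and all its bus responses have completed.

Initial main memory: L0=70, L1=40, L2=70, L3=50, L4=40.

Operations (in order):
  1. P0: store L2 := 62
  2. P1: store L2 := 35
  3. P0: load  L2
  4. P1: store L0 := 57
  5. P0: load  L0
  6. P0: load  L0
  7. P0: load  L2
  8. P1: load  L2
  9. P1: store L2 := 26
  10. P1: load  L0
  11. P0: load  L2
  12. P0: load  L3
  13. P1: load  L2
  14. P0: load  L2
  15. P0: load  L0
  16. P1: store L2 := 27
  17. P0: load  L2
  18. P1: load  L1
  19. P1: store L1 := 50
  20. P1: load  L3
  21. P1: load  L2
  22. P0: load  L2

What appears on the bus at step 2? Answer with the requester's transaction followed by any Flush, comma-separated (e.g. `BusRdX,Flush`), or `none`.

bus = BusRdX,Flush

step 1: P0: store L2 := 62  ⟶  MI  (L2)  txn=BusRdX  M[L2]=70
step 2: P1: store L2 := 35  ⟶  IM  (L2)  txn=BusRdX+Flush  M[L2]=62
step 3: P0: load  L2  ⟶  SO  (L2)  txn=BusRd  M[L2]=62
step 4: P1: store L0 := 57  ⟶  IM  (L0)  txn=BusRdX  M[L0]=70
step 5: P0: load  L0  ⟶  SO  (L0)  txn=BusRd  M[L0]=70
step 6: P0: load  L0  ⟶  SO  (L0)  txn=∅  M[L0]=70
step 7: P0: load  L2  ⟶  SO  (L2)  txn=∅  M[L2]=62
step 8: P1: load  L2  ⟶  SO  (L2)  txn=∅  M[L2]=62
step 9: P1: store L2 := 26  ⟶  IM  (L2)  txn=BusUpgr  M[L2]=62
step 10: P1: load  L0  ⟶  SO  (L0)  txn=∅  M[L0]=70
step 11: P0: load  L2  ⟶  SO  (L2)  txn=BusRd  M[L2]=62
step 12: P0: load  L3  ⟶  EI  (L3)  txn=BusRd  M[L3]=50
step 13: P1: load  L2  ⟶  SO  (L2)  txn=∅  M[L2]=62
step 14: P0: load  L2  ⟶  SO  (L2)  txn=∅  M[L2]=62
step 15: P0: load  L0  ⟶  SO  (L0)  txn=∅  M[L0]=70
step 16: P1: store L2 := 27  ⟶  IM  (L2)  txn=BusUpgr  M[L2]=62
step 17: P0: load  L2  ⟶  SO  (L2)  txn=BusRd  M[L2]=62
step 18: P1: load  L1  ⟶  IE  (L1)  txn=BusRd  M[L1]=40
step 19: P1: store L1 := 50  ⟶  IM  (L1)  txn=∅  M[L1]=40
step 20: P1: load  L3  ⟶  SS  (L3)  txn=BusRd  M[L3]=50
step 21: P1: load  L2  ⟶  SO  (L2)  txn=∅  M[L2]=62
step 22: P0: load  L2  ⟶  SO  (L2)  txn=∅  M[L2]=62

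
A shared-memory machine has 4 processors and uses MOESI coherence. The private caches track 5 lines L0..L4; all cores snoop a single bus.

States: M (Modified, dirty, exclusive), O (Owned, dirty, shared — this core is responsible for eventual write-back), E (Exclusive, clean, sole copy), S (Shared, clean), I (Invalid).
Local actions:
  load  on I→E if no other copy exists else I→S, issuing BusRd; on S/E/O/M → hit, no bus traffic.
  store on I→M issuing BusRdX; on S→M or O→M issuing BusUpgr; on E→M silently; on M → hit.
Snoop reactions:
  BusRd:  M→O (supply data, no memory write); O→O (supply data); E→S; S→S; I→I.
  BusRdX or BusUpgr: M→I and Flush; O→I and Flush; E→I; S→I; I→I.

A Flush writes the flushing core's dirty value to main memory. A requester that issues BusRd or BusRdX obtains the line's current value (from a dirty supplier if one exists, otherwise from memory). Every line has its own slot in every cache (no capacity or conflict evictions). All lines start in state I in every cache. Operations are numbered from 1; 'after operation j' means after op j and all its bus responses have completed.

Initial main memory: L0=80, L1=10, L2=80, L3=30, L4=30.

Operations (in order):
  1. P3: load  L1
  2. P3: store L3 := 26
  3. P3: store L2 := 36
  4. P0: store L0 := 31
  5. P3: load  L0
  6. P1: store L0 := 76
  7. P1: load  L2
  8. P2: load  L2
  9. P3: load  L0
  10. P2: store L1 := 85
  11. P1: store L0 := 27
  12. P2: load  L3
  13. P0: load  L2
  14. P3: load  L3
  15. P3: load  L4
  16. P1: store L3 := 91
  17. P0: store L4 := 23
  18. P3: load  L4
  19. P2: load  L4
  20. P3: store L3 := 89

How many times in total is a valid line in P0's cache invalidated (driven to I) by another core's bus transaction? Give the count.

invalidations = 1

step 1: P3: load  L1  ⟶  IIIE  (L1)  txn=BusRd  M[L1]=10
step 2: P3: store L3 := 26  ⟶  IIIM  (L3)  txn=BusRdX  M[L3]=30
step 3: P3: store L2 := 36  ⟶  IIIM  (L2)  txn=BusRdX  M[L2]=80
step 4: P0: store L0 := 31  ⟶  MIII  (L0)  txn=BusRdX  M[L0]=80
step 5: P3: load  L0  ⟶  OIIS  (L0)  txn=BusRd  M[L0]=80
step 6: P1: store L0 := 76  ⟶  IMII  (L0)  txn=BusRdX+Flush  M[L0]=31
step 7: P1: load  L2  ⟶  ISIO  (L2)  txn=BusRd  M[L2]=80
step 8: P2: load  L2  ⟶  ISSO  (L2)  txn=BusRd  M[L2]=80
step 9: P3: load  L0  ⟶  IOIS  (L0)  txn=BusRd  M[L0]=31
step 10: P2: store L1 := 85  ⟶  IIMI  (L1)  txn=BusRdX  M[L1]=10
step 11: P1: store L0 := 27  ⟶  IMII  (L0)  txn=BusUpgr  M[L0]=31
step 12: P2: load  L3  ⟶  IISO  (L3)  txn=BusRd  M[L3]=30
step 13: P0: load  L2  ⟶  SSSO  (L2)  txn=BusRd  M[L2]=80
step 14: P3: load  L3  ⟶  IISO  (L3)  txn=∅  M[L3]=30
step 15: P3: load  L4  ⟶  IIIE  (L4)  txn=BusRd  M[L4]=30
step 16: P1: store L3 := 91  ⟶  IMII  (L3)  txn=BusRdX+Flush  M[L3]=26
step 17: P0: store L4 := 23  ⟶  MIII  (L4)  txn=BusRdX  M[L4]=30
step 18: P3: load  L4  ⟶  OIIS  (L4)  txn=BusRd  M[L4]=30
step 19: P2: load  L4  ⟶  OISS  (L4)  txn=BusRd  M[L4]=30
step 20: P3: store L3 := 89  ⟶  IIIM  (L3)  txn=BusRdX+Flush  M[L3]=91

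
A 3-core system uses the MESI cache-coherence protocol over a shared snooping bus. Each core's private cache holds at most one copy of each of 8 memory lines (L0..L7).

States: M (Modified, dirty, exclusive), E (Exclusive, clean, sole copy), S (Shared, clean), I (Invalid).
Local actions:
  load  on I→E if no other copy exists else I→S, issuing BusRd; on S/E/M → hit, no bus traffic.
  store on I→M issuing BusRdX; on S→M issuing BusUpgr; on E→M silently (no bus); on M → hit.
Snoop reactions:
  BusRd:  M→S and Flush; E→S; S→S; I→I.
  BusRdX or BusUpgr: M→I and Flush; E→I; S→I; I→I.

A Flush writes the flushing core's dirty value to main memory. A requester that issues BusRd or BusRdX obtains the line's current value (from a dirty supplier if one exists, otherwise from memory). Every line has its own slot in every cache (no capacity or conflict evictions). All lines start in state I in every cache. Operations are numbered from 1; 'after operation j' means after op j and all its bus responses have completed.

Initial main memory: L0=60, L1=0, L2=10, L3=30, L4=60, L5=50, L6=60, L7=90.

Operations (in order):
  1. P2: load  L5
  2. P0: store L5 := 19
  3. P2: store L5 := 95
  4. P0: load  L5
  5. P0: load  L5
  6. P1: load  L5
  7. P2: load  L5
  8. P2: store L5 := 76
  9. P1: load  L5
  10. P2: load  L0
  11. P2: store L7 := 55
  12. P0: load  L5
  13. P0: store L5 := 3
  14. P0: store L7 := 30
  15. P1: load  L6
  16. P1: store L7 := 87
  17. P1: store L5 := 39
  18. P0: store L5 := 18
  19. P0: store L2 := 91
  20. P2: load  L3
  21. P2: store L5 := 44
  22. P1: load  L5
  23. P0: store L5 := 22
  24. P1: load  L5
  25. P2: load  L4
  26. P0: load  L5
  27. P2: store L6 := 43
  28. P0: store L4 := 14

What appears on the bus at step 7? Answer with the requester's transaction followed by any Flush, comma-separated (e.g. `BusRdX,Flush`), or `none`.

bus = none

[1] P2: load  L5 | P0:I, P1:I, P2:E(50) | bus: BusRd
[2] P0: store L5 := 19 | P0:M(19), P1:I, P2:I | bus: BusRdX
[3] P2: store L5 := 95 | P0:I, P1:I, P2:M(95) | bus: BusRdX,Flush
[4] P0: load  L5 | P0:S(95), P1:I, P2:S(95) | bus: BusRd,Flush
[5] P0: load  L5 | P0:S(95), P1:I, P2:S(95) | bus: none
[6] P1: load  L5 | P0:S(95), P1:S(95), P2:S(95) | bus: BusRd
[7] P2: load  L5 | P0:S(95), P1:S(95), P2:S(95) | bus: none
[8] P2: store L5 := 76 | P0:I, P1:I, P2:M(76) | bus: BusUpgr
[9] P1: load  L5 | P0:I, P1:S(76), P2:S(76) | bus: BusRd,Flush
[10] P2: load  L0 | P0:I, P1:I, P2:E(60) | bus: BusRd
[11] P2: store L7 := 55 | P0:I, P1:I, P2:M(55) | bus: BusRdX
[12] P0: load  L5 | P0:S(76), P1:S(76), P2:S(76) | bus: BusRd
[13] P0: store L5 := 3 | P0:M(3), P1:I, P2:I | bus: BusUpgr
[14] P0: store L7 := 30 | P0:M(30), P1:I, P2:I | bus: BusRdX,Flush
[15] P1: load  L6 | P0:I, P1:E(60), P2:I | bus: BusRd
[16] P1: store L7 := 87 | P0:I, P1:M(87), P2:I | bus: BusRdX,Flush
[17] P1: store L5 := 39 | P0:I, P1:M(39), P2:I | bus: BusRdX,Flush
[18] P0: store L5 := 18 | P0:M(18), P1:I, P2:I | bus: BusRdX,Flush
[19] P0: store L2 := 91 | P0:M(91), P1:I, P2:I | bus: BusRdX
[20] P2: load  L3 | P0:I, P1:I, P2:E(30) | bus: BusRd
[21] P2: store L5 := 44 | P0:I, P1:I, P2:M(44) | bus: BusRdX,Flush
[22] P1: load  L5 | P0:I, P1:S(44), P2:S(44) | bus: BusRd,Flush
[23] P0: store L5 := 22 | P0:M(22), P1:I, P2:I | bus: BusRdX
[24] P1: load  L5 | P0:S(22), P1:S(22), P2:I | bus: BusRd,Flush
[25] P2: load  L4 | P0:I, P1:I, P2:E(60) | bus: BusRd
[26] P0: load  L5 | P0:S(22), P1:S(22), P2:I | bus: none
[27] P2: store L6 := 43 | P0:I, P1:I, P2:M(43) | bus: BusRdX
[28] P0: store L4 := 14 | P0:M(14), P1:I, P2:I | bus: BusRdX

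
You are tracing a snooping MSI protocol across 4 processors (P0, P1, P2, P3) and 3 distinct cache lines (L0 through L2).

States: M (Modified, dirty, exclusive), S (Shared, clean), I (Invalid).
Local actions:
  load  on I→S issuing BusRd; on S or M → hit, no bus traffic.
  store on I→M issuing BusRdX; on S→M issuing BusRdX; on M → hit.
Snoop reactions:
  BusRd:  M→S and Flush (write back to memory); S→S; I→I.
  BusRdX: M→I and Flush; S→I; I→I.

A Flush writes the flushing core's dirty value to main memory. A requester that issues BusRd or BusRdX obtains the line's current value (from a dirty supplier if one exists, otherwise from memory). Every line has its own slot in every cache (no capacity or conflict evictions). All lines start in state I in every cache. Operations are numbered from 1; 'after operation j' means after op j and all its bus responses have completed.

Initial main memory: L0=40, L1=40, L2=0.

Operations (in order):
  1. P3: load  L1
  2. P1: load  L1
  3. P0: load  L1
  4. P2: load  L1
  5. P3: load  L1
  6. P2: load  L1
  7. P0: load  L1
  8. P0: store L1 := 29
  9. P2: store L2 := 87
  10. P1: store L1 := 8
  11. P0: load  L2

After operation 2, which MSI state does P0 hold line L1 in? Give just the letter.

1. P3: load  L1  bus=[BusRd]  L1: P0=I P1=I P2=I P3=S  mem[L1]=40
2. P1: load  L1  bus=[BusRd]  L1: P0=I P1=S P2=I P3=S  mem[L1]=40
3. P0: load  L1  bus=[BusRd]  L1: P0=S P1=S P2=I P3=S  mem[L1]=40
4. P2: load  L1  bus=[BusRd]  L1: P0=S P1=S P2=S P3=S  mem[L1]=40
5. P3: load  L1  bus=[-]  L1: P0=S P1=S P2=S P3=S  mem[L1]=40
6. P2: load  L1  bus=[-]  L1: P0=S P1=S P2=S P3=S  mem[L1]=40
7. P0: load  L1  bus=[-]  L1: P0=S P1=S P2=S P3=S  mem[L1]=40
8. P0: store L1 := 29  bus=[BusRdX]  L1: P0=M P1=I P2=I P3=I  mem[L1]=40
9. P2: store L2 := 87  bus=[BusRdX]  L2: P0=I P1=I P2=M P3=I  mem[L2]=0
10. P1: store L1 := 8  bus=[BusRdX,Flush]  L1: P0=I P1=M P2=I P3=I  mem[L1]=29
11. P0: load  L2  bus=[BusRd,Flush]  L2: P0=S P1=I P2=S P3=I  mem[L2]=87

state = I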